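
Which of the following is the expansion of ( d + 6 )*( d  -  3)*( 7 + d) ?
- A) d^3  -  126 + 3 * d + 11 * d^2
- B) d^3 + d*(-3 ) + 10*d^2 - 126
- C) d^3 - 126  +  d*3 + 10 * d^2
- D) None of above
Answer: C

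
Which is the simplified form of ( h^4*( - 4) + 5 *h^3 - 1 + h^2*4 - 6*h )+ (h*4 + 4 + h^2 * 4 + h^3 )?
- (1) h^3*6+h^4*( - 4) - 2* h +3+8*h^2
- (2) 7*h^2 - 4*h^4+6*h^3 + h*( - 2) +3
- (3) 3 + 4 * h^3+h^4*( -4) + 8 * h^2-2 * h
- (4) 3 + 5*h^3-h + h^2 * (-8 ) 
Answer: 1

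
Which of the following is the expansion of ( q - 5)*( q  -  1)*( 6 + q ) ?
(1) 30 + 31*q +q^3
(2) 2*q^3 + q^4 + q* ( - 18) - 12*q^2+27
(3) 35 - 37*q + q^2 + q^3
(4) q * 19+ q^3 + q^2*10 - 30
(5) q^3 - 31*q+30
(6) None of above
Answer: 5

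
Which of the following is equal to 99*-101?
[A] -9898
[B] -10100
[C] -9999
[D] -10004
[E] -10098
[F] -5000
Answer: C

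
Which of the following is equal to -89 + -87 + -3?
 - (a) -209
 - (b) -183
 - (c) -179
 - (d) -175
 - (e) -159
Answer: c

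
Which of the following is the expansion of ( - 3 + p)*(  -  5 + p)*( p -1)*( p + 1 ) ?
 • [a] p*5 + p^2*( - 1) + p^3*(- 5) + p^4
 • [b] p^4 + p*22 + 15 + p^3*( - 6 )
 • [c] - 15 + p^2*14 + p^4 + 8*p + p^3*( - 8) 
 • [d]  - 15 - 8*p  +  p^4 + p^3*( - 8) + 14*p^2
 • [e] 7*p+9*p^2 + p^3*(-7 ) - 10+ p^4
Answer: c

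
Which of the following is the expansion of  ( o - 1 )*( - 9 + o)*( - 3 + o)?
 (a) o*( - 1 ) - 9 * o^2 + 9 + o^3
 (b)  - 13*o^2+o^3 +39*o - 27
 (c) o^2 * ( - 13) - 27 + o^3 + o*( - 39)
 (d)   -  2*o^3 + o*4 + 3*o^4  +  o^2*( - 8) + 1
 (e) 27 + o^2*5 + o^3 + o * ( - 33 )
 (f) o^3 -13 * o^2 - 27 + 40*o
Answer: b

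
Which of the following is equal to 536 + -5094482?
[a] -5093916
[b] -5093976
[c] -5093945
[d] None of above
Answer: d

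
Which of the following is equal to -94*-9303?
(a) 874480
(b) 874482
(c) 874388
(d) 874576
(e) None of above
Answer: b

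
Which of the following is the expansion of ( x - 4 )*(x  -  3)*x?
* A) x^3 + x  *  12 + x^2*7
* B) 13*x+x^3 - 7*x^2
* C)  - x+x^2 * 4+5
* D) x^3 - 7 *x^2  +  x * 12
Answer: D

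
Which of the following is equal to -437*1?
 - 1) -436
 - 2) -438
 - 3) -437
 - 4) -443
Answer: 3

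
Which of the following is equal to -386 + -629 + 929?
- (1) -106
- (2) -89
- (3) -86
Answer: 3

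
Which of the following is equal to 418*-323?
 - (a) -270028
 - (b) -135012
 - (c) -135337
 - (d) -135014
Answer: d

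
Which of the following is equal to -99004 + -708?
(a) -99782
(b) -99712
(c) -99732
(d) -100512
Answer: b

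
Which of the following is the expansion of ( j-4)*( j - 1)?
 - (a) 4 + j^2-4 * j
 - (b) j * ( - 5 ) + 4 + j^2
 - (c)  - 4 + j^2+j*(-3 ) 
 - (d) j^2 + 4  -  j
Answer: b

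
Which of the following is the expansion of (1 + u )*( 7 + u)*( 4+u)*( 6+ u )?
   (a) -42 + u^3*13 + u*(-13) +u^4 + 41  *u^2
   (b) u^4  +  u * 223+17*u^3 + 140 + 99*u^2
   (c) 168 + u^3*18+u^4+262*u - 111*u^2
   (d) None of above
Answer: d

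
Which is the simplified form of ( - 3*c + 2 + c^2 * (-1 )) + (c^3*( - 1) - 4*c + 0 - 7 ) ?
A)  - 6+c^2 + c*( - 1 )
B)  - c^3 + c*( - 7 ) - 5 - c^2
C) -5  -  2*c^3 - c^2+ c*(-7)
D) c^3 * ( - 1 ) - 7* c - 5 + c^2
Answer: B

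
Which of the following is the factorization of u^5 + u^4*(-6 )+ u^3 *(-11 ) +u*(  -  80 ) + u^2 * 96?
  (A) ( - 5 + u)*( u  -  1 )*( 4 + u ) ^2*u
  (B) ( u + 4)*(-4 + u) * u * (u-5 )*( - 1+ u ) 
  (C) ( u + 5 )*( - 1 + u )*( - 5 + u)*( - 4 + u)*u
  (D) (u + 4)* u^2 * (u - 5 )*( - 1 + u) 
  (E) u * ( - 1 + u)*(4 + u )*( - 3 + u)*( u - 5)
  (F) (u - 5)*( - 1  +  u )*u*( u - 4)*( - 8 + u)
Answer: B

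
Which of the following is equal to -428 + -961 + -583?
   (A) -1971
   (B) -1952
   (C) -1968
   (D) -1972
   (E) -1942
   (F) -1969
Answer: D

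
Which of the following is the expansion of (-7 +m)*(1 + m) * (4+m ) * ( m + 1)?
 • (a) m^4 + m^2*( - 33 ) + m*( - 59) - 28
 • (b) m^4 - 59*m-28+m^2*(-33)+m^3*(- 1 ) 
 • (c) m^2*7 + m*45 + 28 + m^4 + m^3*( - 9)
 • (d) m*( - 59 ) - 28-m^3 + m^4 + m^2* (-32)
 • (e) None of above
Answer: b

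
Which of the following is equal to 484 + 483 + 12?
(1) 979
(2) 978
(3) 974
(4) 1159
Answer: 1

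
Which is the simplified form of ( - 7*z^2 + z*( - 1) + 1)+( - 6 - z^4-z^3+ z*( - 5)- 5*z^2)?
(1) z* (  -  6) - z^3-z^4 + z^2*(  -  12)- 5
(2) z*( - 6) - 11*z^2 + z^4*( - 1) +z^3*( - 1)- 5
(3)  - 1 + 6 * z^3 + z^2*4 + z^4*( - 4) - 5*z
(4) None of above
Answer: 1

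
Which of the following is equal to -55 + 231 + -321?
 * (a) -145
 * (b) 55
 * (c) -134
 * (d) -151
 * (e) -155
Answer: a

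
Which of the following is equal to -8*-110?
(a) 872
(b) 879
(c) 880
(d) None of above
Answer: c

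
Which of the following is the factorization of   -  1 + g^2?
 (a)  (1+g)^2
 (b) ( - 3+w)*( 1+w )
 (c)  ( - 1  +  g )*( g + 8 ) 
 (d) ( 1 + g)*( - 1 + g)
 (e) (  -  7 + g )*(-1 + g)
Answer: d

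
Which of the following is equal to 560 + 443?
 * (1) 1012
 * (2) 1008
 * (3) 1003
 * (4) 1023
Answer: 3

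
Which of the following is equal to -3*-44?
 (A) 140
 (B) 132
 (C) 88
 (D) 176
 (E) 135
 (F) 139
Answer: B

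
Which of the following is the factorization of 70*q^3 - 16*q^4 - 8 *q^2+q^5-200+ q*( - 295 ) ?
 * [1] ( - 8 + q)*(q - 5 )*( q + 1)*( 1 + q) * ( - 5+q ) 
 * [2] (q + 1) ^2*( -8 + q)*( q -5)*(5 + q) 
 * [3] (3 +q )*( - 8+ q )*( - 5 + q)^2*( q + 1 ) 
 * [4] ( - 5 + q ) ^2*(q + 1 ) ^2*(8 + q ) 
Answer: 1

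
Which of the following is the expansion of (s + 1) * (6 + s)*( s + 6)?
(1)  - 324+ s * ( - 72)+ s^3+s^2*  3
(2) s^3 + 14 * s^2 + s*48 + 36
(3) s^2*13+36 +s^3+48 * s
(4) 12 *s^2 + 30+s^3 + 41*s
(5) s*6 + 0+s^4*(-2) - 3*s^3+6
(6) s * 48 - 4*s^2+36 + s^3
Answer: 3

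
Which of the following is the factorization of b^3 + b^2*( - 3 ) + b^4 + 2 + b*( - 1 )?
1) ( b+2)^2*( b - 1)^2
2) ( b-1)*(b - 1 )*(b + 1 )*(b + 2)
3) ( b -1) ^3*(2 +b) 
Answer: 2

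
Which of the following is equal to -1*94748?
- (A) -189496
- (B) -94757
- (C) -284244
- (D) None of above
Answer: D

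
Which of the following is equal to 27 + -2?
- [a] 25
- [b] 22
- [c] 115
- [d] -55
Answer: a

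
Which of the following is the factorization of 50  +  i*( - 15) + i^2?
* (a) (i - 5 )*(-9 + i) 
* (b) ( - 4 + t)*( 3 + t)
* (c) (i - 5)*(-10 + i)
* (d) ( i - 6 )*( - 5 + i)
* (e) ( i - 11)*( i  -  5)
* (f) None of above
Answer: c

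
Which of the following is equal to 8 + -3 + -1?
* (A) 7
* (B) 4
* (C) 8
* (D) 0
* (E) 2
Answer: B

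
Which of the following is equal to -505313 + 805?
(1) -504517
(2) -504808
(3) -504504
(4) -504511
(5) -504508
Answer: 5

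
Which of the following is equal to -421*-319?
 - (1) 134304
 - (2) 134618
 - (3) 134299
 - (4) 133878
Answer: 3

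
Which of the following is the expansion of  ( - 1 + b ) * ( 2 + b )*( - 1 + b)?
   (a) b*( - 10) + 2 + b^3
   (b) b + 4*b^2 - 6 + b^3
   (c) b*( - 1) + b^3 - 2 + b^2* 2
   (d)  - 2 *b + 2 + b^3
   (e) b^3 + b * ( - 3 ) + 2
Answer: e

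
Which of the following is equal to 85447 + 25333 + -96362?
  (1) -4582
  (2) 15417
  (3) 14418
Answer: 3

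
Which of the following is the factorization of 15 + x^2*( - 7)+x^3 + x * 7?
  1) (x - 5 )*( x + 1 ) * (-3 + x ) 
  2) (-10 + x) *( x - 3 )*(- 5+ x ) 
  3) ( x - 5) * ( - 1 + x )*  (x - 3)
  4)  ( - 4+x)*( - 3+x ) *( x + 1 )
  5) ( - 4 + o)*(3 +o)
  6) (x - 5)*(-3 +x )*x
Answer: 1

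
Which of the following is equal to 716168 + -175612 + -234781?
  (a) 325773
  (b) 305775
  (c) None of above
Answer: b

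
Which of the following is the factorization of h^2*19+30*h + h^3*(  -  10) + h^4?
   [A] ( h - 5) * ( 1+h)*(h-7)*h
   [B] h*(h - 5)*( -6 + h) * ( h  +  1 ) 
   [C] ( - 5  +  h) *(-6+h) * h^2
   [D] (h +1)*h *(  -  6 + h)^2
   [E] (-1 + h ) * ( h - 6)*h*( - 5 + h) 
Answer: B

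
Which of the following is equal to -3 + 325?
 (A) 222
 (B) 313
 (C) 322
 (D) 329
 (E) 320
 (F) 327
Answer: C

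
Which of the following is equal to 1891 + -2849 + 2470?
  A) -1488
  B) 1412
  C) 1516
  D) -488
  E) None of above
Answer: E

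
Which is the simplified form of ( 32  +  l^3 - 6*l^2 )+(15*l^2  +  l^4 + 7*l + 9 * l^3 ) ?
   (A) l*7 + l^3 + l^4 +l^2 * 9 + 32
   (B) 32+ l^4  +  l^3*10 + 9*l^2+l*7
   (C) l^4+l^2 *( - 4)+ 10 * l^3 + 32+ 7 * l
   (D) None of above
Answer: B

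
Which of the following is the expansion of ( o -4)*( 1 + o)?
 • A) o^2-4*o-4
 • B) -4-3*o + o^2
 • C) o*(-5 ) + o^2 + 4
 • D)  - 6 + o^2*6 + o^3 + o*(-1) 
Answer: B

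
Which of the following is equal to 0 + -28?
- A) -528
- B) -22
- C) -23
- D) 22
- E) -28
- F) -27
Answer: E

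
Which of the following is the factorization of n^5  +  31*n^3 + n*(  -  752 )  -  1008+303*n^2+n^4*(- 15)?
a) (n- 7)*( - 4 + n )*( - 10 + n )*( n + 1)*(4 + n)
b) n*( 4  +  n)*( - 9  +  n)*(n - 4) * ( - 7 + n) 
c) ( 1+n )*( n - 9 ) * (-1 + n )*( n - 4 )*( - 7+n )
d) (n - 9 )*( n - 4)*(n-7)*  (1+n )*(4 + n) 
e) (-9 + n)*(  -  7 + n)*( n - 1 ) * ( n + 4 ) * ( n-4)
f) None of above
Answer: d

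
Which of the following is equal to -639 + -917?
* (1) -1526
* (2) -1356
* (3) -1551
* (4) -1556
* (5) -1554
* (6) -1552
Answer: 4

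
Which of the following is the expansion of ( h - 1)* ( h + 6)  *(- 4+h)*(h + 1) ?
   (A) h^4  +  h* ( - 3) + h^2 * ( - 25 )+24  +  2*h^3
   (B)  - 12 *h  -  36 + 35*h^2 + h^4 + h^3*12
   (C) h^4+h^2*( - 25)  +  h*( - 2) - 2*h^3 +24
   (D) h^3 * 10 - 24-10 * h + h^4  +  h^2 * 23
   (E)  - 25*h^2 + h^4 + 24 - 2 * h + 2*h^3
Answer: E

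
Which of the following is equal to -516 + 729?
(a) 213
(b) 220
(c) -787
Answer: a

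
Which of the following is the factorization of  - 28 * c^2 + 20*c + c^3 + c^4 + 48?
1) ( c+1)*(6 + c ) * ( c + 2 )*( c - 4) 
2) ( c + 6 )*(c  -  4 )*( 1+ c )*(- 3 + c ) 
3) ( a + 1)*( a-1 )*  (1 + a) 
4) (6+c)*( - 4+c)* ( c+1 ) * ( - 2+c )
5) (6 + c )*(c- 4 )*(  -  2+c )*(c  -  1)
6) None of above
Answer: 4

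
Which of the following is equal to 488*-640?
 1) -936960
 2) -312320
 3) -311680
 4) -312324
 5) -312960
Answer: 2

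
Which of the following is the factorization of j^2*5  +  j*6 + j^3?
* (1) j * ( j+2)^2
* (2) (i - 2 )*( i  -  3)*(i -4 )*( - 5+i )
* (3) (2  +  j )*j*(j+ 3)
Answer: 3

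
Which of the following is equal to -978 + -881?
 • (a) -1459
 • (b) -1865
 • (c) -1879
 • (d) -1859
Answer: d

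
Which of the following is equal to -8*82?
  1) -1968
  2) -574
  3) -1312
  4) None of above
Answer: 4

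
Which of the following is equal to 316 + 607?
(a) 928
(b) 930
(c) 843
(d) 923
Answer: d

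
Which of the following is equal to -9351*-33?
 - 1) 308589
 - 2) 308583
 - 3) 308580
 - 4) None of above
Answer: 2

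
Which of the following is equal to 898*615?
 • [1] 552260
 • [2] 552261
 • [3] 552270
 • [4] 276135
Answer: 3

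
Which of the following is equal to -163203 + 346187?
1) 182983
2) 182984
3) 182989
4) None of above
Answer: 2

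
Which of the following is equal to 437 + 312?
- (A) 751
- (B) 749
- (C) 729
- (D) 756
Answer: B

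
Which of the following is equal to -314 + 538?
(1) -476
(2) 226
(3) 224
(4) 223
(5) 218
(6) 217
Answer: 3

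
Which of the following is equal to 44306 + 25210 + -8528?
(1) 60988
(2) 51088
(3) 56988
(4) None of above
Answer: 1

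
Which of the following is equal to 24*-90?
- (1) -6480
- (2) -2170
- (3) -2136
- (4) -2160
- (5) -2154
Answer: 4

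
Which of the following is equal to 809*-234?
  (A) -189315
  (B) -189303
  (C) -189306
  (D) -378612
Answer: C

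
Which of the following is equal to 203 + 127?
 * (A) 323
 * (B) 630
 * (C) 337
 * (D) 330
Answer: D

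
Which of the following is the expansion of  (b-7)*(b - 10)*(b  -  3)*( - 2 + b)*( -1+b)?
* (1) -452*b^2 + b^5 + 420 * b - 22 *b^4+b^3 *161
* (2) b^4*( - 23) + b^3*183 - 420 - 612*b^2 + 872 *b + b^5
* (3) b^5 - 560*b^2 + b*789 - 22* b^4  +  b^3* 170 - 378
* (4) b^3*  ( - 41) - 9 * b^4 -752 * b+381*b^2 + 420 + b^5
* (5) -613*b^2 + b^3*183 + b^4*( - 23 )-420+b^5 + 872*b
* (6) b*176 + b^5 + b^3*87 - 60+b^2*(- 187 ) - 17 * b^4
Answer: 5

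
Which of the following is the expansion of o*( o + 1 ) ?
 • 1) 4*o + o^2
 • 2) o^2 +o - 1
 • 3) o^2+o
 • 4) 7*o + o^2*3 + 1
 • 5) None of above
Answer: 3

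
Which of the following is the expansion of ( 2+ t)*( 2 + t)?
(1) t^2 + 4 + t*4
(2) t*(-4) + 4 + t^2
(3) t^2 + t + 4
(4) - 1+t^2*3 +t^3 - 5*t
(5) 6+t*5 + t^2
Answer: 1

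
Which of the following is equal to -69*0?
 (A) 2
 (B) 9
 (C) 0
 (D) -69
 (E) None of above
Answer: C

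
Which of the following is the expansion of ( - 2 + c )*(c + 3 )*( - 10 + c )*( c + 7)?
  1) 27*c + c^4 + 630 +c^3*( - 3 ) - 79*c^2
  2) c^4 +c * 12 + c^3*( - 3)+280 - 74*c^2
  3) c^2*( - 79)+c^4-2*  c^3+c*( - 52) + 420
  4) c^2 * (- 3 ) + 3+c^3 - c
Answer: 3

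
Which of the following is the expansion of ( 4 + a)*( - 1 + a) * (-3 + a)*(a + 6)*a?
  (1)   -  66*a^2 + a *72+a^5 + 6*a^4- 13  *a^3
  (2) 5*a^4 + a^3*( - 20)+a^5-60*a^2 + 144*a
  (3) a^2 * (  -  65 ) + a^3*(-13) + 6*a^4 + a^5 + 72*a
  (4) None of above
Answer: 1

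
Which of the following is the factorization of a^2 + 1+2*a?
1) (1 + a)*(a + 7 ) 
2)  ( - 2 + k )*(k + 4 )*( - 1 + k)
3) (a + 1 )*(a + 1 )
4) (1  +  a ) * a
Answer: 3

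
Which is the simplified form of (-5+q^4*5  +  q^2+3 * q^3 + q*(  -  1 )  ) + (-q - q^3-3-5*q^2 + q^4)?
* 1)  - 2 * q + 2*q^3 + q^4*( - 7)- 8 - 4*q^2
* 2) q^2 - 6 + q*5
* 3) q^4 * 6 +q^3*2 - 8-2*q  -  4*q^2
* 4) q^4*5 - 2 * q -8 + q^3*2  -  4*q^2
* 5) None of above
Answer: 3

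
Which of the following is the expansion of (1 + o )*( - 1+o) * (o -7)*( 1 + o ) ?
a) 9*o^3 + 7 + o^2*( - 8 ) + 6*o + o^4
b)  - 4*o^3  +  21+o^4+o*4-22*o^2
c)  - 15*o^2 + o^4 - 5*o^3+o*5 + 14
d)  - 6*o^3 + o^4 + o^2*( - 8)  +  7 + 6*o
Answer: d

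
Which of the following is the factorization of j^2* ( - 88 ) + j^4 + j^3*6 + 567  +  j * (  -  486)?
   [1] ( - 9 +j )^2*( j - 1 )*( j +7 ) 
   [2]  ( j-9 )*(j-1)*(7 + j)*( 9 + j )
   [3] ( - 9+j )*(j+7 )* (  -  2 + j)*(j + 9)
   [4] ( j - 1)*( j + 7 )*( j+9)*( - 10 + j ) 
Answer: 2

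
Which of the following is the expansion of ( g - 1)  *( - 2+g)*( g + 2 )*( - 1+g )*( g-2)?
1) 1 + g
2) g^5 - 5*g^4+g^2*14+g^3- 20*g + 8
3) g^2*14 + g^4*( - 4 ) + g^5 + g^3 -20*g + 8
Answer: 3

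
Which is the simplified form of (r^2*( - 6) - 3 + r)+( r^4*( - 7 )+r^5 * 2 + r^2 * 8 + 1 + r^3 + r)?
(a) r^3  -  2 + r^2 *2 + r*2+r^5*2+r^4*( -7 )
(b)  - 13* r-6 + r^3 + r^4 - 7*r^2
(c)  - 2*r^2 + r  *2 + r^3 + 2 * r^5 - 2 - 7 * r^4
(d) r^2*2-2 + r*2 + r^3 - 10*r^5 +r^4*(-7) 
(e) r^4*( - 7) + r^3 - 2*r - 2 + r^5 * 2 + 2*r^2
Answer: a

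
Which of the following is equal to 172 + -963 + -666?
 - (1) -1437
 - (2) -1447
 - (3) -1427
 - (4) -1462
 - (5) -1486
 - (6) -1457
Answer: 6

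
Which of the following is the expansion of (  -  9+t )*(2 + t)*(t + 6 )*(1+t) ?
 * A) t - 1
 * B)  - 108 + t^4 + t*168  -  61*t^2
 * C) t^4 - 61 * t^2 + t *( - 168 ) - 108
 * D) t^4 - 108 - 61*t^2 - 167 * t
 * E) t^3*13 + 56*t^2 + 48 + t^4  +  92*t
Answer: C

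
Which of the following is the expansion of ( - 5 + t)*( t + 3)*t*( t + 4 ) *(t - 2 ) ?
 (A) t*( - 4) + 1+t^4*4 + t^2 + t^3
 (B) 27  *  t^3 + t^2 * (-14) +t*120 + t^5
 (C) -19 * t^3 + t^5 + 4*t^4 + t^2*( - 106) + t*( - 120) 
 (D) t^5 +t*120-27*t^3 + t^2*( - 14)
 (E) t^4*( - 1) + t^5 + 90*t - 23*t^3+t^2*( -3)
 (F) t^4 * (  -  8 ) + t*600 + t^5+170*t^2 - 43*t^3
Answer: D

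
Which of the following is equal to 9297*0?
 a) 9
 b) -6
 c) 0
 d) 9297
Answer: c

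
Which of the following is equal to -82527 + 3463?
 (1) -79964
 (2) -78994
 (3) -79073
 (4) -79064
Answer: 4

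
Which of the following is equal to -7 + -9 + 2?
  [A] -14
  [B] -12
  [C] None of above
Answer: A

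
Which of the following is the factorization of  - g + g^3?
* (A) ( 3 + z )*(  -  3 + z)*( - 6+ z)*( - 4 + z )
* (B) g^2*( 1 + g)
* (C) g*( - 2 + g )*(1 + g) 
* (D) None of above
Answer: D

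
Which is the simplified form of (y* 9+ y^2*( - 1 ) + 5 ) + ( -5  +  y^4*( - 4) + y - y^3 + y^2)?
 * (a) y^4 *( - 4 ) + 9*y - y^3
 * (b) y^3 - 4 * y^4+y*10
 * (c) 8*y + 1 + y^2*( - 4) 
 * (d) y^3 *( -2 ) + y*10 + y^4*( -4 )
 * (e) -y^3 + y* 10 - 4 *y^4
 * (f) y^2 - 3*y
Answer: e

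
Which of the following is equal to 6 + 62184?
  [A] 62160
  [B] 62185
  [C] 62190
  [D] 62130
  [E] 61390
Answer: C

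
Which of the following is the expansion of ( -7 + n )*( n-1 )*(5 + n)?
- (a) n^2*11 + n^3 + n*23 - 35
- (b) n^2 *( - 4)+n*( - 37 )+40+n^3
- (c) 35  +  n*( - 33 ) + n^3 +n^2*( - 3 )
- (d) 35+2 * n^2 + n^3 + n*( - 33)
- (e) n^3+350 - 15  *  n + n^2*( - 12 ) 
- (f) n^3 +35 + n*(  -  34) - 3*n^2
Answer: c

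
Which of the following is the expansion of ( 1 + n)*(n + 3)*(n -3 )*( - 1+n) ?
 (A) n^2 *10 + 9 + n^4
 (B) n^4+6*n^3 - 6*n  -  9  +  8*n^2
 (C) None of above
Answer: C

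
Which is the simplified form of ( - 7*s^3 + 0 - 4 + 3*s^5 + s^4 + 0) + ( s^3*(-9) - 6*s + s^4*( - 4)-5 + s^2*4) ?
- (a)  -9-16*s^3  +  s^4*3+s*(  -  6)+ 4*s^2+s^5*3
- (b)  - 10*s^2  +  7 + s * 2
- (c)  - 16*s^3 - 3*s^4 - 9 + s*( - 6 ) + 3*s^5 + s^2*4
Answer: c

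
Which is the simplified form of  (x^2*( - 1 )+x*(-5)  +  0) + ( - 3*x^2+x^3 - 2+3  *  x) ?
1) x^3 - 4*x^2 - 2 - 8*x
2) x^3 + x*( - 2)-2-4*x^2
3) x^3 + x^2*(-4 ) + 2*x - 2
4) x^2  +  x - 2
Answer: 2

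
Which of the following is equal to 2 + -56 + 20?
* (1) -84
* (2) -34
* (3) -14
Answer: 2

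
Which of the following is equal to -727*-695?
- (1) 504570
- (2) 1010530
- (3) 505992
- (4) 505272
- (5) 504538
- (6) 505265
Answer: 6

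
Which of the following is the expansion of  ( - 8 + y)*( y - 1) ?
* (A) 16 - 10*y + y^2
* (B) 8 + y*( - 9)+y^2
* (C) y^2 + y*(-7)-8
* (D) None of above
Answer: B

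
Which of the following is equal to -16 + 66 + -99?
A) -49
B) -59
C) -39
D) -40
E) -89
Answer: A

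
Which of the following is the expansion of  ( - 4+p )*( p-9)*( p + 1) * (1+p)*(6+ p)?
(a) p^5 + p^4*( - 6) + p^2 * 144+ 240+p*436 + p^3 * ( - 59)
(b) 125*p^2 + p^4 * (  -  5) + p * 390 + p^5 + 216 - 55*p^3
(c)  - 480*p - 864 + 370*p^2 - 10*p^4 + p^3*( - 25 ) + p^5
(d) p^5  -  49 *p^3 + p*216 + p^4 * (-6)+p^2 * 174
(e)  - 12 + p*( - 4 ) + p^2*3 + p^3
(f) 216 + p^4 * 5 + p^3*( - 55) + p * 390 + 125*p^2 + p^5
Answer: b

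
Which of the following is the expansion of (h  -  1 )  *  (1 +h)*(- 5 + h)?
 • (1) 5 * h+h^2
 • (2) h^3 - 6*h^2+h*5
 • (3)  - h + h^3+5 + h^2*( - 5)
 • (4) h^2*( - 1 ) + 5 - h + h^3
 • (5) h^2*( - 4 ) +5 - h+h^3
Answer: 3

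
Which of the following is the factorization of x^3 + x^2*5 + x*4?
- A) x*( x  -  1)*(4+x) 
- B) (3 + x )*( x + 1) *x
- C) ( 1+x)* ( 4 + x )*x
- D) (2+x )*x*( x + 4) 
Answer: C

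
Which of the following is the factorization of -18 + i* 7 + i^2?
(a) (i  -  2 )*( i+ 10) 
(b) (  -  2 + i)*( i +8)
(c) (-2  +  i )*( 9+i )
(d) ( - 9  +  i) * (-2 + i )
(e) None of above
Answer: c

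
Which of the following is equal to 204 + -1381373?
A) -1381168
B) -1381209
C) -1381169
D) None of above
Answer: C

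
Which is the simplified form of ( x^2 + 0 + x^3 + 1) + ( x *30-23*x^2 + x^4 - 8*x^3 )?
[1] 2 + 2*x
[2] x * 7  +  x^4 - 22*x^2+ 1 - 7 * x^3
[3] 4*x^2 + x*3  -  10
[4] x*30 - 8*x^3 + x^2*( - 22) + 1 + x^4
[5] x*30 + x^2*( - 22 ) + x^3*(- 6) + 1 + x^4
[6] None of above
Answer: 6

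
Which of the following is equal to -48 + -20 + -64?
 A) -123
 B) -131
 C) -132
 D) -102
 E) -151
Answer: C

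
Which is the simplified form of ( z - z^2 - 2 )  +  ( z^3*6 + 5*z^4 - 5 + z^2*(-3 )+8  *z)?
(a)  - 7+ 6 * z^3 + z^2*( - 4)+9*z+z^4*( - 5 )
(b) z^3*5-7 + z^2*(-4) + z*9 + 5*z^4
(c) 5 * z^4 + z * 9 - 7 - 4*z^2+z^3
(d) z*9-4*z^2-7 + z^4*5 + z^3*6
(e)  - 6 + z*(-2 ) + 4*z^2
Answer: d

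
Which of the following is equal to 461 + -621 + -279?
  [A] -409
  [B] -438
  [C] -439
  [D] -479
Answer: C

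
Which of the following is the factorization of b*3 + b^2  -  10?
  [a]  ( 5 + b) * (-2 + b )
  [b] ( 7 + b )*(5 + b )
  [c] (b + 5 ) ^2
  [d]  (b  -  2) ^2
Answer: a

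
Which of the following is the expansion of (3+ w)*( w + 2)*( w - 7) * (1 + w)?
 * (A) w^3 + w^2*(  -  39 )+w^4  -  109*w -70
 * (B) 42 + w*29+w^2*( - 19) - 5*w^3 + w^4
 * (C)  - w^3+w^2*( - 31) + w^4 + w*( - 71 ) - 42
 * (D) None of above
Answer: C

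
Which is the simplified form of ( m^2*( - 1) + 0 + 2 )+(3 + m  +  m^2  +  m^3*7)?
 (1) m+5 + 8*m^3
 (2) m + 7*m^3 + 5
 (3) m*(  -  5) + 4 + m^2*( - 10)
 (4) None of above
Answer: 2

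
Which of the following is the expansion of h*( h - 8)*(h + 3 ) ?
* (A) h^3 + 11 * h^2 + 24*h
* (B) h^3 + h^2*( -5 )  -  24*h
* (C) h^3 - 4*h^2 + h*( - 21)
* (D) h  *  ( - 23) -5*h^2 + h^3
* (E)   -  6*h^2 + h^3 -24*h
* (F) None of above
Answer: B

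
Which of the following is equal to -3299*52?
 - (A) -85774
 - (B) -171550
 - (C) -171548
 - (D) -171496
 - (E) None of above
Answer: C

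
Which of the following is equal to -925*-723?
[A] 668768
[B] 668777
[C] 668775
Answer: C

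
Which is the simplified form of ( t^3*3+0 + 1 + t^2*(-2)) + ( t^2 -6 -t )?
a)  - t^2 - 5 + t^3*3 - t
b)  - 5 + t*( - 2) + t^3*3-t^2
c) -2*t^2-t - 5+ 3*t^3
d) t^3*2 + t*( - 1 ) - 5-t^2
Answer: a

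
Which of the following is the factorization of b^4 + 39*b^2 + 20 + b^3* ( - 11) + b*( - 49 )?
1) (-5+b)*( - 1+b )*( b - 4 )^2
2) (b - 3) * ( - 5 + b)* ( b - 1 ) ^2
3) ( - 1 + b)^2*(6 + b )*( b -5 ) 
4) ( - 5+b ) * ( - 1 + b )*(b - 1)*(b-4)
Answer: 4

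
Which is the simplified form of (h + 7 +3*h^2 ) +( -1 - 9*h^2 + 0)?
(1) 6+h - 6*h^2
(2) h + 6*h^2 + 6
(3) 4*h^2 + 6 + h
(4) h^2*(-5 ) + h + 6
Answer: 1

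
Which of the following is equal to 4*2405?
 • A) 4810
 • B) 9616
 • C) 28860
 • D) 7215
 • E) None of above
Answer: E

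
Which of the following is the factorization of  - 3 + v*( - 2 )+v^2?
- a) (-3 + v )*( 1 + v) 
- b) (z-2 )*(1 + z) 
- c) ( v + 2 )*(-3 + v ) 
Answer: a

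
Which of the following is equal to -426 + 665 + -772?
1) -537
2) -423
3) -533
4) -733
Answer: 3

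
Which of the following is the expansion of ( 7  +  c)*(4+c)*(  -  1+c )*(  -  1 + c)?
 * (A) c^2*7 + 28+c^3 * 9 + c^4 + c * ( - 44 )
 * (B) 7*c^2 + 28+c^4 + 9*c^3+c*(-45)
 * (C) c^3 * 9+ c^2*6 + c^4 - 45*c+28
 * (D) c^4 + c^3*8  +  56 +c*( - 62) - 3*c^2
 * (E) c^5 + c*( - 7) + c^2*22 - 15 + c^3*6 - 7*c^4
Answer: B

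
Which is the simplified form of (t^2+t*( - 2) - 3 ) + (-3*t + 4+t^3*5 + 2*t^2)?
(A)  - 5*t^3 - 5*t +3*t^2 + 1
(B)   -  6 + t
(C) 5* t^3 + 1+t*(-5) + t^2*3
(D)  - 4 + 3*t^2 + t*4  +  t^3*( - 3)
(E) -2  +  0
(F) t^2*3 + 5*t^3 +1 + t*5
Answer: C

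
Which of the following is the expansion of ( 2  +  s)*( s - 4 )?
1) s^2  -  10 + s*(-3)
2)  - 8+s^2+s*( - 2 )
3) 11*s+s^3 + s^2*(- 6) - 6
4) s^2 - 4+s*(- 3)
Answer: 2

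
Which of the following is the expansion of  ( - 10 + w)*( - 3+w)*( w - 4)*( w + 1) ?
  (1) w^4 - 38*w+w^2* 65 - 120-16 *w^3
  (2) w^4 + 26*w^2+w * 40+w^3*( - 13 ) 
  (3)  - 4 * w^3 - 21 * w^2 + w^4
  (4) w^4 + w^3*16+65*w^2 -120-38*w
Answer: 1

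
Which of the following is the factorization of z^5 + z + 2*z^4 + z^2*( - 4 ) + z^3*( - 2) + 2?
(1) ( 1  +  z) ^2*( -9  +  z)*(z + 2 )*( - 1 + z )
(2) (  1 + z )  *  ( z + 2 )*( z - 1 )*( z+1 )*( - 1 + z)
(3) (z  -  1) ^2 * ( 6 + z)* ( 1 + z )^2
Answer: 2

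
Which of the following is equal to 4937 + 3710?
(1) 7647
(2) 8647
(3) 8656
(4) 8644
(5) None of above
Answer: 2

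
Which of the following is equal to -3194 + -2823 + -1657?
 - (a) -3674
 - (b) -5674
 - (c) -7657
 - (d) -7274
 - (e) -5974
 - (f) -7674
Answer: f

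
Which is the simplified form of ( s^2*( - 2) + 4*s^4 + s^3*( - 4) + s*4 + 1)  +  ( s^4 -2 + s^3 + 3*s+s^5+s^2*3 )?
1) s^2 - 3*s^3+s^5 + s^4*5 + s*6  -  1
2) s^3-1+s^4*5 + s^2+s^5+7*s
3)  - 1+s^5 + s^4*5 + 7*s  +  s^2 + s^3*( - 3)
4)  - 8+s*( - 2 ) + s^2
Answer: 3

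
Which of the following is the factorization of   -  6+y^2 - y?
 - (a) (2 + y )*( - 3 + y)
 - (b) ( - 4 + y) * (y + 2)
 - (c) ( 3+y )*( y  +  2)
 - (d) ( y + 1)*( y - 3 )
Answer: a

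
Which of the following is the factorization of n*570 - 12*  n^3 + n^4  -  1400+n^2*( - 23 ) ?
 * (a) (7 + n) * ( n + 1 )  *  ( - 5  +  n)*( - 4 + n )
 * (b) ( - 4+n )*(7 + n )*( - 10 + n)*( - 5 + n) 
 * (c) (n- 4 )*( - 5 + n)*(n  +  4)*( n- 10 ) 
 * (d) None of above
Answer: b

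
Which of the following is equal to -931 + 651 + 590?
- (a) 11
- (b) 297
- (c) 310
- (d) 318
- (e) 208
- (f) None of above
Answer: c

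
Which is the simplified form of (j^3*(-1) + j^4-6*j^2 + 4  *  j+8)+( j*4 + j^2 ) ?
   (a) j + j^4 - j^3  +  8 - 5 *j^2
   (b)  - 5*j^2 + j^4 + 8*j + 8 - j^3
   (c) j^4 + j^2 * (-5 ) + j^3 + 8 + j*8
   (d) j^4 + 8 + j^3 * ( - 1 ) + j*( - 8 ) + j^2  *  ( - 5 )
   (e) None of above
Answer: b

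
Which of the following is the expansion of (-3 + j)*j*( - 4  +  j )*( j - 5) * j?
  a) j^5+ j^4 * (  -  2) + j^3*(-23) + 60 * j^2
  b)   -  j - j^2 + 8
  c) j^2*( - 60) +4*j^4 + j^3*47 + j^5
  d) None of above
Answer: d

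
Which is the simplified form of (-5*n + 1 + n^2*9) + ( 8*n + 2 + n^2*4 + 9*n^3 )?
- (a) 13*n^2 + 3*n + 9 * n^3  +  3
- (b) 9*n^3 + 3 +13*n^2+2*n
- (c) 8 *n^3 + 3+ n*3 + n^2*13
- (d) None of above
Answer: a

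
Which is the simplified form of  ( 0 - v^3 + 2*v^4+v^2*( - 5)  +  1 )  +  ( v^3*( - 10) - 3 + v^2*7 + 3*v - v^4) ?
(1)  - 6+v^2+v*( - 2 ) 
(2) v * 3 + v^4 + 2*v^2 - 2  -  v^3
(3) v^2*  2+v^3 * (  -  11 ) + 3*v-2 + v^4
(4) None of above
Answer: 3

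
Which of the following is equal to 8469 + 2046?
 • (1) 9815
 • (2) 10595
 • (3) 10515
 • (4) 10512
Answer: 3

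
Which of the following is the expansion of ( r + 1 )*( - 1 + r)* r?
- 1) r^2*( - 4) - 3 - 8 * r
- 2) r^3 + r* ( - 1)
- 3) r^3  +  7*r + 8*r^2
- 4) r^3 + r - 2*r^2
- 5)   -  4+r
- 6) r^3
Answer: 2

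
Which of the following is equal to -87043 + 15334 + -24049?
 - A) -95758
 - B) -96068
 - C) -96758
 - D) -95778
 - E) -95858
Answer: A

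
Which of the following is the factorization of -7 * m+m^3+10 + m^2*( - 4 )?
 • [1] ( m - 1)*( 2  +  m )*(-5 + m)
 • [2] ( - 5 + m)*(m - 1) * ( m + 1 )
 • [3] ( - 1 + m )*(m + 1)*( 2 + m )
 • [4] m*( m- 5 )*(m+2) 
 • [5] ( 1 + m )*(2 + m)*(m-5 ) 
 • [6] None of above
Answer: 1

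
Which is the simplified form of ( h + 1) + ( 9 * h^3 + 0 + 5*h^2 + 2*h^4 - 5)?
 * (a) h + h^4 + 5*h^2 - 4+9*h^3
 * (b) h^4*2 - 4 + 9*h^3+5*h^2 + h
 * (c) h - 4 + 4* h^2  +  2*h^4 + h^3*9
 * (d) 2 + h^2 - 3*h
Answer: b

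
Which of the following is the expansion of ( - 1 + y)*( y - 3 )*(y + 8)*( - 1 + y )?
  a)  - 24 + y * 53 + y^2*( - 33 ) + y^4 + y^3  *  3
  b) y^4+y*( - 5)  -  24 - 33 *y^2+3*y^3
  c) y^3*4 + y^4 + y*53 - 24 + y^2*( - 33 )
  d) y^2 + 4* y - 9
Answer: a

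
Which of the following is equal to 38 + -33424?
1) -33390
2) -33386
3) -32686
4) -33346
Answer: 2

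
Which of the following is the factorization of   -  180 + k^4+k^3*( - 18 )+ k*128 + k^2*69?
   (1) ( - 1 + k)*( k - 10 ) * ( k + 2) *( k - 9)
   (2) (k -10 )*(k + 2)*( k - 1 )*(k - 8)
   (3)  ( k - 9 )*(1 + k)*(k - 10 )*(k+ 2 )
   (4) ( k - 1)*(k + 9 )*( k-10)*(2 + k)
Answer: 1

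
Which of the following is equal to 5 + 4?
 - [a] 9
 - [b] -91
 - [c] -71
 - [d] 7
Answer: a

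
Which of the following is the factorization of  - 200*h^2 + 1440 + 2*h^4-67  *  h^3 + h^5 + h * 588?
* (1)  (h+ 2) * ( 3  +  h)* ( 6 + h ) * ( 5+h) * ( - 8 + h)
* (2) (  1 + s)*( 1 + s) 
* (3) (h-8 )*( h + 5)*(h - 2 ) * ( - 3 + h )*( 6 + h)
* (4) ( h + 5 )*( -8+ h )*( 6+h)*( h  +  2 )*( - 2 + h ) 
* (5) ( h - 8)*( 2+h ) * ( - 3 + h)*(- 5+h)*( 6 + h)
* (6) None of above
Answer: 6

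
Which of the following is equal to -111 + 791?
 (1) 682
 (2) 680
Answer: 2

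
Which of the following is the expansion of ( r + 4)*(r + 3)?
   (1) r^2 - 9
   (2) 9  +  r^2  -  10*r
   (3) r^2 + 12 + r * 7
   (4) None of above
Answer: 3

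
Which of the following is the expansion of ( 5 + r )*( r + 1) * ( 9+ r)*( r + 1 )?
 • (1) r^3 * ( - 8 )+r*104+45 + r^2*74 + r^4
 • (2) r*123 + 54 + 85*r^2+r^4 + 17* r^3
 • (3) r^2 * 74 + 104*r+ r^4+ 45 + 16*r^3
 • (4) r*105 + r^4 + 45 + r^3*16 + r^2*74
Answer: 3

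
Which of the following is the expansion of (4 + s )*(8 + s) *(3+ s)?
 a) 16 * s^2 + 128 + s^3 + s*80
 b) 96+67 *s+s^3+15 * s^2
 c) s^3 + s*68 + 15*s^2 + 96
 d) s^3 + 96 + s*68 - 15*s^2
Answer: c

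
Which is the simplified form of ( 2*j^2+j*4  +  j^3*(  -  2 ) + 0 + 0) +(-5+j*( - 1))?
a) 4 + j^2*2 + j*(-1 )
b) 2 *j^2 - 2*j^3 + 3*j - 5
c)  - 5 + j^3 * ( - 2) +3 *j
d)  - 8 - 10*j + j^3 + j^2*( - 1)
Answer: b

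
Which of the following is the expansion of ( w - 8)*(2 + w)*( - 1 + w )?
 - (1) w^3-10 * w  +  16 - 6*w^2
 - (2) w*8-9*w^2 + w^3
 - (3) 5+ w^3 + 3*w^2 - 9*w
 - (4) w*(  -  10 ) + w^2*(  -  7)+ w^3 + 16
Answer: 4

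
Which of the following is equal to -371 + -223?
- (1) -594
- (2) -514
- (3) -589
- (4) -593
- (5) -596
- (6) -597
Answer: 1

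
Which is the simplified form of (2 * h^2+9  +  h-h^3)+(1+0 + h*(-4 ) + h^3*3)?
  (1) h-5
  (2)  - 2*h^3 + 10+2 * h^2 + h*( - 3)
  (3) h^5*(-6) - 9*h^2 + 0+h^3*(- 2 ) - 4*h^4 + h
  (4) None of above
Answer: 4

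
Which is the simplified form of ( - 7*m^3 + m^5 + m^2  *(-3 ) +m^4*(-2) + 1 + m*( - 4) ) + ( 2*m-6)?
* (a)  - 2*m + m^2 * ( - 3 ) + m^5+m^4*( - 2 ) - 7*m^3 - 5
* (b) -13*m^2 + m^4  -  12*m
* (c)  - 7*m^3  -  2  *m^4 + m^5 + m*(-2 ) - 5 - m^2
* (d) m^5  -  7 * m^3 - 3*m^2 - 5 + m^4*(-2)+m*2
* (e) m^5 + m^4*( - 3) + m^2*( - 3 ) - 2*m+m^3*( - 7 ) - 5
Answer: a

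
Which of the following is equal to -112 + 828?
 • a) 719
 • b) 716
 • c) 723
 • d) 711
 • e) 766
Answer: b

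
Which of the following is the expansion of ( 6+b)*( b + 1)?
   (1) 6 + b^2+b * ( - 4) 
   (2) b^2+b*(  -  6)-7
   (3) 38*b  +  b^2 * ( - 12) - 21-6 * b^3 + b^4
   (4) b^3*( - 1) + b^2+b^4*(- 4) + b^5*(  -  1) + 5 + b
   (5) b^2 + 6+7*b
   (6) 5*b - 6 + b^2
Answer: 5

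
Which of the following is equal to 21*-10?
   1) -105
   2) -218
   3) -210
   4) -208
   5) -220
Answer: 3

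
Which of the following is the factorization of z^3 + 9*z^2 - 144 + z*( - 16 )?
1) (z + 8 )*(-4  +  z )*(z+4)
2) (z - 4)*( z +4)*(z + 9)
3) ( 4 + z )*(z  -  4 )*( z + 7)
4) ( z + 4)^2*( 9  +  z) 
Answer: 2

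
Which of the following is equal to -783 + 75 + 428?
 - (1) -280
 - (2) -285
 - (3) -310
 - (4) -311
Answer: 1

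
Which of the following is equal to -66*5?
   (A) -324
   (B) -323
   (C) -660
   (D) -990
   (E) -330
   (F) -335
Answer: E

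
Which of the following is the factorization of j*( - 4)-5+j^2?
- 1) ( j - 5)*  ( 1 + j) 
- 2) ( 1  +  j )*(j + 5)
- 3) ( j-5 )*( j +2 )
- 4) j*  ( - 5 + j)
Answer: 1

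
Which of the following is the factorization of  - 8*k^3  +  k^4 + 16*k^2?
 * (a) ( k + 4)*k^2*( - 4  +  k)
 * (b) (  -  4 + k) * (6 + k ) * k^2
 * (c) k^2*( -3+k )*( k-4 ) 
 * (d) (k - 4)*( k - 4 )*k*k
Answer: d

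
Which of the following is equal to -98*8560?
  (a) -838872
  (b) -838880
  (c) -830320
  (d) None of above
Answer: b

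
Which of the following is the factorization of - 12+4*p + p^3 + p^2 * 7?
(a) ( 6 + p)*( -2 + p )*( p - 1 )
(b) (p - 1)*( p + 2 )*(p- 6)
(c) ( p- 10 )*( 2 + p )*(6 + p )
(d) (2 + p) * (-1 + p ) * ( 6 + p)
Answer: d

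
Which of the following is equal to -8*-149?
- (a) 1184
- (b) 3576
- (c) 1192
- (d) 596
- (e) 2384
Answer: c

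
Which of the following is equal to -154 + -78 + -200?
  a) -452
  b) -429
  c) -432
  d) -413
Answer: c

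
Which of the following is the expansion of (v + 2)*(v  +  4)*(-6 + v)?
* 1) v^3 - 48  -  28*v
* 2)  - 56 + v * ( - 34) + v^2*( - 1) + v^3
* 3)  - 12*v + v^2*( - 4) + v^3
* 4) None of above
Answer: 1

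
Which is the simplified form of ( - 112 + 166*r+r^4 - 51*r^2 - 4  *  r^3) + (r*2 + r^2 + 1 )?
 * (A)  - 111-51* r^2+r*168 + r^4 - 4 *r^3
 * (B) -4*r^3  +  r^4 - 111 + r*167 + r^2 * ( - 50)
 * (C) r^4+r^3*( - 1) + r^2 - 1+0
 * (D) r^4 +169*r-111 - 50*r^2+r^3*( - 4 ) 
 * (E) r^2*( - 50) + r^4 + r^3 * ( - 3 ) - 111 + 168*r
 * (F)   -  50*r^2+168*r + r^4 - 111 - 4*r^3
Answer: F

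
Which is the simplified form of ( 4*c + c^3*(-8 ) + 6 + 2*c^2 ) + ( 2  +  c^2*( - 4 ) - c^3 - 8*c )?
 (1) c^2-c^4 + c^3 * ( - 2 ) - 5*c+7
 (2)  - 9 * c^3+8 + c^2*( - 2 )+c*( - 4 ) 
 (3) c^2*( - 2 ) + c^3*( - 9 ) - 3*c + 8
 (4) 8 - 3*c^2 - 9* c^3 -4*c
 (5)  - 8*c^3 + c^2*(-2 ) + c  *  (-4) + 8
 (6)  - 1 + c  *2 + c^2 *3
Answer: 2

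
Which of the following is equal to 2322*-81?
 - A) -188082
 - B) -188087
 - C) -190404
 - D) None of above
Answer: A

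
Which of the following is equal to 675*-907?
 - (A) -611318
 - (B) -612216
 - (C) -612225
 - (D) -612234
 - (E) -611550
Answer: C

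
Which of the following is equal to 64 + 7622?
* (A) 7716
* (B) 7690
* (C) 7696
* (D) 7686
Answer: D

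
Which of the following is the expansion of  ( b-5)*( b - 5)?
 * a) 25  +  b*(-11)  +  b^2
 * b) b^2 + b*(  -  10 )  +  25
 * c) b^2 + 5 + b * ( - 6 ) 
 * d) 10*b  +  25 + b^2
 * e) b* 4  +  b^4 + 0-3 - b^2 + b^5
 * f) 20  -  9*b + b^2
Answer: b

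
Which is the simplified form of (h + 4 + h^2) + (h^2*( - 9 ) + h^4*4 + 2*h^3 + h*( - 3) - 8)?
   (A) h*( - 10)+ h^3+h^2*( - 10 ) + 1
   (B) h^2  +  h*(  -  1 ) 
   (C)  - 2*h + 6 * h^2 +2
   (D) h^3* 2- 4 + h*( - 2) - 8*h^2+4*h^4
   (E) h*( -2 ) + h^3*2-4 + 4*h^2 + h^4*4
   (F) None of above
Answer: D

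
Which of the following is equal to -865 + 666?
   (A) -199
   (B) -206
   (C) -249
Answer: A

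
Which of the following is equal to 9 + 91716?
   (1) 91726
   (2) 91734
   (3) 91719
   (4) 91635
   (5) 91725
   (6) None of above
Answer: 5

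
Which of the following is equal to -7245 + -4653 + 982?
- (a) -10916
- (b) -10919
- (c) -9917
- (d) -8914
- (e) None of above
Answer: a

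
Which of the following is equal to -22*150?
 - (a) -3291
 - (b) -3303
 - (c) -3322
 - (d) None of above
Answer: d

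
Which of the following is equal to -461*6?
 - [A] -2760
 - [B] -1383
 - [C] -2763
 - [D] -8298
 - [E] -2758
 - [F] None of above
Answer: F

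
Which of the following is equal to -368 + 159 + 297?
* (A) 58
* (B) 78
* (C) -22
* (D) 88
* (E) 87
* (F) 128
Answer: D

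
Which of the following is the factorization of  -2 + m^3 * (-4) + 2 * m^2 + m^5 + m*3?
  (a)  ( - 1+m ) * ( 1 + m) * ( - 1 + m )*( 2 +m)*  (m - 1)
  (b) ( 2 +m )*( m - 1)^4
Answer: a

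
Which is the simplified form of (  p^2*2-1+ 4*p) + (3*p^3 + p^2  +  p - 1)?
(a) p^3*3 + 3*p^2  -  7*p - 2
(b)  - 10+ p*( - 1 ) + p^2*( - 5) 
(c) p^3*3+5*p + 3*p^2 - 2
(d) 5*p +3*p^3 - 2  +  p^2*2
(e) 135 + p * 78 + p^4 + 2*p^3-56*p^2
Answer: c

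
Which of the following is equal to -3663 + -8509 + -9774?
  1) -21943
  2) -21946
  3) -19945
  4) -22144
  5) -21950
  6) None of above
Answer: 2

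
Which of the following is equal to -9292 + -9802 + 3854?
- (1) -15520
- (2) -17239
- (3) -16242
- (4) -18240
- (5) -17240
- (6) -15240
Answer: 6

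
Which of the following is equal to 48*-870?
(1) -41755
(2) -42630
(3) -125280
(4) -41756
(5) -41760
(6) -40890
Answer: 5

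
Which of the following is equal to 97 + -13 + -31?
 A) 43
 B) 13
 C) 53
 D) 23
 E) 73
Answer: C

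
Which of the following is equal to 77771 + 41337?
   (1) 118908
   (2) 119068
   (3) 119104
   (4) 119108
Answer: 4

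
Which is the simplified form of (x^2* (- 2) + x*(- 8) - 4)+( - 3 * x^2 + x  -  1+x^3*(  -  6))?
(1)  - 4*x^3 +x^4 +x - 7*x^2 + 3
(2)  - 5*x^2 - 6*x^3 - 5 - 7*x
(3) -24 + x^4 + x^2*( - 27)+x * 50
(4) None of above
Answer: 2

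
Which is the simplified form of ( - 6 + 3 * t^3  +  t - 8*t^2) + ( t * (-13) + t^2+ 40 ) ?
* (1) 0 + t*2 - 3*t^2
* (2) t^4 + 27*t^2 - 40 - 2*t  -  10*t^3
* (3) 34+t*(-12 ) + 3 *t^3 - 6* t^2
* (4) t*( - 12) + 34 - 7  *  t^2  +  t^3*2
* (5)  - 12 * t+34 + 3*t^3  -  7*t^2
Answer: 5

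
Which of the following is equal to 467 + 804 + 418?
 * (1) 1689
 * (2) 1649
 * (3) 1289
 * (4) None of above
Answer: 1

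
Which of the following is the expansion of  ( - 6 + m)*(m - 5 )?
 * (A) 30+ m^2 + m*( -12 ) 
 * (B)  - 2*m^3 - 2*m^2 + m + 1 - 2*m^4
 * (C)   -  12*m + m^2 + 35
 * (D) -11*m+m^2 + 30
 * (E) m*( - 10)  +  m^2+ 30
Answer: D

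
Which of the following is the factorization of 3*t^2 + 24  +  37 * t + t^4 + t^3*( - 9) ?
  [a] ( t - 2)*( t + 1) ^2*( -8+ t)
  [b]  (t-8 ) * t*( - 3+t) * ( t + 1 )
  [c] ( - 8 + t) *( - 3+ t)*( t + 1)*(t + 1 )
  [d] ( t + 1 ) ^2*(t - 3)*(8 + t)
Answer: c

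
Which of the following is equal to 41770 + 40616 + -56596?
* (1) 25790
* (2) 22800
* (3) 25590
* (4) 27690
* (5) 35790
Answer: 1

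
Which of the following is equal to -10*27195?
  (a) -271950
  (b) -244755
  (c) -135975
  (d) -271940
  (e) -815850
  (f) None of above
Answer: a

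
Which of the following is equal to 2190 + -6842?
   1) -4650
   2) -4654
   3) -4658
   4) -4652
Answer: 4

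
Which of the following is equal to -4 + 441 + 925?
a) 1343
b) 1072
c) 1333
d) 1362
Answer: d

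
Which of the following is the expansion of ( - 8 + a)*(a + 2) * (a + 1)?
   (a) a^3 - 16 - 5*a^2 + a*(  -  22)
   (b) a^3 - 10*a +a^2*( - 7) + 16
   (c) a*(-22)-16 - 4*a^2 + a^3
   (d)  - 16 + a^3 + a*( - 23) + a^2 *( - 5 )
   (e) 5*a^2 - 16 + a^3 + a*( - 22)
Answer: a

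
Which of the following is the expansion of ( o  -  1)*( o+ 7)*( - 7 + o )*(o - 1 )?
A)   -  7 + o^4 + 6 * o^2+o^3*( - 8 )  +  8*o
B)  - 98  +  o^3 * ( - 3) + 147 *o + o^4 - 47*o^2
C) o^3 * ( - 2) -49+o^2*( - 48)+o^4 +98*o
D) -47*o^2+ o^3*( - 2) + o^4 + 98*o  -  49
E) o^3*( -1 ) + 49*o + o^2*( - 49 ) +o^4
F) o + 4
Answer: C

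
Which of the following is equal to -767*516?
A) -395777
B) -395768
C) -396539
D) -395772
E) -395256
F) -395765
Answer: D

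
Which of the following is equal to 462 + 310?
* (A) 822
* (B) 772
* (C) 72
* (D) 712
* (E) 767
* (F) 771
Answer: B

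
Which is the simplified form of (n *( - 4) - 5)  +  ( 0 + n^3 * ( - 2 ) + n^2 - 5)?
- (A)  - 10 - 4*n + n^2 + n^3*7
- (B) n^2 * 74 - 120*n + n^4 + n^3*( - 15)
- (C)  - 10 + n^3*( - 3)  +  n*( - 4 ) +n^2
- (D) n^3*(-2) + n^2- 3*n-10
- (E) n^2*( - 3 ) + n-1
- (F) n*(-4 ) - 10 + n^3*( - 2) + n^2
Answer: F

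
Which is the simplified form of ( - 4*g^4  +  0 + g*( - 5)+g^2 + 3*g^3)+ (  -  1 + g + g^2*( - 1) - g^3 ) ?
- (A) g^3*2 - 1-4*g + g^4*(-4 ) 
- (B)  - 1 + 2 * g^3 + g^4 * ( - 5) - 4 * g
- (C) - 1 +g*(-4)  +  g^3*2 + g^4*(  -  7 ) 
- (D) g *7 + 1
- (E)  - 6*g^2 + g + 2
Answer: A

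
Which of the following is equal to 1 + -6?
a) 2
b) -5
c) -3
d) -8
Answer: b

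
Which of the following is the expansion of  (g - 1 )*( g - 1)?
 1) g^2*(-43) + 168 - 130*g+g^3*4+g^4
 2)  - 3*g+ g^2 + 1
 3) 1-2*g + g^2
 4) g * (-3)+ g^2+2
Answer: 3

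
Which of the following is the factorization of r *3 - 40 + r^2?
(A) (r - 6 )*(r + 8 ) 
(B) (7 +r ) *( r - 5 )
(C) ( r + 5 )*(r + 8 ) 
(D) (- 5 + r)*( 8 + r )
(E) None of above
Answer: D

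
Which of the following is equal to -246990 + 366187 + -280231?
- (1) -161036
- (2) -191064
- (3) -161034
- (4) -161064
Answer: 3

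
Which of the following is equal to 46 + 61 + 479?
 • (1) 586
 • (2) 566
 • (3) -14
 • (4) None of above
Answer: 1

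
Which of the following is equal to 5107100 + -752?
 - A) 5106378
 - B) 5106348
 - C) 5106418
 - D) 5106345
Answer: B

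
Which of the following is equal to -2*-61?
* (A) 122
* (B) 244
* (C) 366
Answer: A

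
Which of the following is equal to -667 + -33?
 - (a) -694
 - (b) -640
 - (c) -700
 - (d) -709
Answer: c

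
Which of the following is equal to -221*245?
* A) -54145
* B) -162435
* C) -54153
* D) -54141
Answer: A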